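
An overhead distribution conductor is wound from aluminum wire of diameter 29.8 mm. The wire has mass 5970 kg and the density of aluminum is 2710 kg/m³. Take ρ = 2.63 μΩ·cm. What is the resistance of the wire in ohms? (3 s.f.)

0.119 Ω

ρ = 2.63 μΩ·cm = 2.63×10^-8 Ω·m
A = π(d/2)² = π(1.4900e-02 m)² = 6.9746e-04 m²
L = m/(density·A) = 5970/(2710×6.9746e-04) = 3159 m
R = ρL/A = (2.63×10^-8)(3159)/(6.9746e-04) = 0.119 Ω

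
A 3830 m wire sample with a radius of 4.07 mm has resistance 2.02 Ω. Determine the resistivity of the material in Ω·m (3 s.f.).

2.74×10^-8 Ω·m

A = πr² = π(4.0700e-03 m)² = 5.204e-05 m²
ρ = RA/L = (2.02)(5.204e-05)/(3830) = 2.74×10^-8 Ω·m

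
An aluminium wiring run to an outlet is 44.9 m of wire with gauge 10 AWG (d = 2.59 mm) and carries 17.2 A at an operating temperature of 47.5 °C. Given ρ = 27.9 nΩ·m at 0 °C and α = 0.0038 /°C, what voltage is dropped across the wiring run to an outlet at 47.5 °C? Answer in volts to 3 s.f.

4.83 V

ρ = 27.9 nΩ·m = 2.79×10^-8 Ω·m
A = π(2.59/2 mm)² = π(1.2950e-03 m)² = 5.269e-06 m²
R₍0₎ = ρL/A = (2.79×10^-8)(44.9)/(5.269e-06) = 0.2378 Ω
R₍47.5₎ = R₍0₎(1 + αΔT) = 0.2378 × (1 + 0.0038×47.5) = 0.2807 Ω
V = IR = 17.2 × 0.2807 = 4.83 V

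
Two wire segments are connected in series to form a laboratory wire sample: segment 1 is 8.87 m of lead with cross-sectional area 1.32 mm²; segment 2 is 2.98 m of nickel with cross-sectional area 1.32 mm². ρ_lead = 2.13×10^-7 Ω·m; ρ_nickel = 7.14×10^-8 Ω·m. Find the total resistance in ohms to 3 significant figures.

Segment 1: A = 1.32 mm² = 1.320e-06 m²
R₁ = ρL/A = (2.13×10^-7)(8.87)/(1.320e-06) = 1.431 Ω
R₂ = (7.14×10^-8)(2.98)/(1.320e-06) = 0.1612 Ω
R = R₁ + R₂ = 1.59 Ω

1.59 Ω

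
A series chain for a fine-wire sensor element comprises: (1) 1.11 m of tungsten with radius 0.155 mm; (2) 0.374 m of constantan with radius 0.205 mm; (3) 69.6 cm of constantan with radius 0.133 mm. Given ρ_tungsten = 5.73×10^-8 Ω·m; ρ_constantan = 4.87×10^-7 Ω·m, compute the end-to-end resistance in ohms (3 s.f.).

8.32 Ω

Seg 1: A = πr² = π(1.5500e-04 m)² = 7.548e-08 m²
R_1 = (5.73×10^-8)(1.11)/(7.548e-08) = 0.8427 Ω
Seg 2: A = πr² = π(2.0500e-04 m)² = 1.320e-07 m²
R_2 = (4.87×10^-7)(0.374)/(1.320e-07) = 1.38 Ω
Seg 3: A = πr² = π(1.3300e-04 m)² = 5.557e-08 m²
R_3 = (4.87×10^-7)(0.696)/(5.557e-08) = 6.099 Ω
R_total = R_1 + R_2 + R_3 = 8.32 Ω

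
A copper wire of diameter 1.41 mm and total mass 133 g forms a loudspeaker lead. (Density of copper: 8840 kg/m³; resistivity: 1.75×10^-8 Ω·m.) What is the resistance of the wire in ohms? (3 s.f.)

A = π(d/2)² = π(7.0500e-04 m)² = 1.5615e-06 m²
L = m/(density·A) = 0.133/(8840×1.5615e-06) = 9.635 m
R = ρL/A = (1.75×10^-8)(9.635)/(1.5615e-06) = 0.108 Ω

0.108 Ω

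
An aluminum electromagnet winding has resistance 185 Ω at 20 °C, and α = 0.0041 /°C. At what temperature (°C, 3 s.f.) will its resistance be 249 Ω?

104 °C

R = R₀(1 + α(T − T₀)) ⇒ T = T₀ + (R/R₀ − 1)/α
T = 20 + (249/185 − 1)/0.0041 = 20 + (0.3459)/0.0041 = 104 °C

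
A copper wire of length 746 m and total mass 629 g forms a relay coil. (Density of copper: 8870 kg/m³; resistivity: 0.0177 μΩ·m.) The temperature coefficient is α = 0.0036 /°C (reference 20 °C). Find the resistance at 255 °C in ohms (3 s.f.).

256 Ω

ρ = 0.0177 μΩ·m = 1.77×10^-8 Ω·m
A = m/(density·L) = 0.629/(8870×746) = 9.5058e-08 m²
R = ρL/A = (1.77×10^-8)(746)/(9.5058e-08) = 138.9 Ω
R(255 °C) = 138.9 × (1 + 0.0036×235) = 256 Ω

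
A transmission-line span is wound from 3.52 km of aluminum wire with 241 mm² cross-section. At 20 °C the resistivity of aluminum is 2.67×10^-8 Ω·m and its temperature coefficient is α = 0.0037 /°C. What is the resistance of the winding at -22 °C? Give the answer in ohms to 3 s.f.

A = 241 mm² = 2.410e-04 m²
R₍20°C₎ = ρL/A = (2.67×10^-8)(3520)/(2.410e-04) = 0.39 Ω
R = R₀(1 + αΔT) = 0.39(1 + 0.0037×-42) = 0.329 Ω

0.329 Ω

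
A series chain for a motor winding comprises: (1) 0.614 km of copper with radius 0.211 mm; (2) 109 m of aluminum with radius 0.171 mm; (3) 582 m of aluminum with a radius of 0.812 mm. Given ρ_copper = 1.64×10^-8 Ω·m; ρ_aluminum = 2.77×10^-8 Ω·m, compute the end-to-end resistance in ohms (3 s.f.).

Seg 1: A = πr² = π(2.1100e-04 m)² = 1.399e-07 m²
R_1 = (1.64×10^-8)(614)/(1.399e-07) = 71.99 Ω
Seg 2: A = πr² = π(1.7100e-04 m)² = 9.186e-08 m²
R_2 = (2.77×10^-8)(109)/(9.186e-08) = 32.87 Ω
Seg 3: A = πr² = π(8.1200e-04 m)² = 2.071e-06 m²
R_3 = (2.77×10^-8)(582)/(2.071e-06) = 7.783 Ω
R_total = R_1 + R_2 + R_3 = 113 Ω

113 Ω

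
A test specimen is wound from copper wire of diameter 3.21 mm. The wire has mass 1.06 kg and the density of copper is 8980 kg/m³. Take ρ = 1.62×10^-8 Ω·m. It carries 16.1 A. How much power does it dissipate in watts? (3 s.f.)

A = π(d/2)² = π(1.6050e-03 m)² = 8.0928e-06 m²
L = m/(density·A) = 1.06/(8980×8.0928e-06) = 14.59 m
R = ρL/A = (1.62×10^-8)(14.59)/(8.0928e-06) = 0.0292 Ω
P = I²R = (16.1)² × 0.0292 = 7.57 W

7.57 W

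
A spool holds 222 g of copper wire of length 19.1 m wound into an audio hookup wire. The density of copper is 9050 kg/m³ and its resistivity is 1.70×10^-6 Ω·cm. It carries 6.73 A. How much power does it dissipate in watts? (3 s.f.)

11.5 W

ρ = 1.70×10^-6 Ω·cm = 1.70×10^-8 Ω·m
A = m/(density·L) = 0.222/(9050×19.1) = 1.2843e-06 m²
R = ρL/A = (1.70×10^-8)(19.1)/(1.2843e-06) = 0.2528 Ω
P = I²R = (6.73)² × 0.2528 = 11.5 W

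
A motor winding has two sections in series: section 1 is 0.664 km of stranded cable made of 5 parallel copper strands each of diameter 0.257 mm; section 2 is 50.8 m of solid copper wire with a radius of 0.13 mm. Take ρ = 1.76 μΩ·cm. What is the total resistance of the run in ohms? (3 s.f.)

61.9 Ω

ρ = 1.76 μΩ·cm = 1.76×10^-8 Ω·m
Section 1: A_strand = π(1.2850e-04)² = 5.187e-08 m²; R₁ = ρL/(N·A_s) = (1.76×10^-8)(664)/(5×5.187e-08) = 45.06 Ω
Section 2: A = πr² = π(1.3000e-04 m)² = 5.309e-08 m²
R₂ = (1.76×10^-8)(50.8)/(5.309e-08) = 16.84 Ω
R = R₁ + R₂ = 61.9 Ω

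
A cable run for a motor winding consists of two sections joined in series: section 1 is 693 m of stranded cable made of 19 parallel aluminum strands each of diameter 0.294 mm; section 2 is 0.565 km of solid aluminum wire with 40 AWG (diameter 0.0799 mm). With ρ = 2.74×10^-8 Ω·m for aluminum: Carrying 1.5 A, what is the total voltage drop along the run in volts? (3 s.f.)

Section 1: A_strand = π(1.4700e-04)² = 6.789e-08 m²; R₁ = ρL/(N·A_s) = (2.74×10^-8)(693)/(19×6.789e-08) = 14.72 Ω
Section 2: A = π(0.0799/2 mm)² = π(3.9950e-05 m)² = 5.014e-09 m²
R₂ = (2.74×10^-8)(565)/(5.014e-09) = 3088 Ω
R = R₁ + R₂ = 3102 Ω
V = IR = 1.5 × 3102 = 4650 V

4650 V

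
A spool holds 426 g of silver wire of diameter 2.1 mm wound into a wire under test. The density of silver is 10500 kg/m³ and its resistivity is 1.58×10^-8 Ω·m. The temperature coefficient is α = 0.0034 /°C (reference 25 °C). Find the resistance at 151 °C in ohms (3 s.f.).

A = π(d/2)² = π(1.0500e-03 m)² = 3.4636e-06 m²
L = m/(density·A) = 0.426/(10500×3.4636e-06) = 11.71 m
R = ρL/A = (1.58×10^-8)(11.71)/(3.4636e-06) = 0.05343 Ω
R(151 °C) = 0.05343 × (1 + 0.0034×126) = 0.0763 Ω

0.0763 Ω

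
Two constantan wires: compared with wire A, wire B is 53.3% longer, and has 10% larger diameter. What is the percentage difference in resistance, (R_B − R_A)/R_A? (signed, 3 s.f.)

R ∝ L/d², so R_B/R_A = (1 + 53.3/100) × (1 + 10/100)⁻²
= 1.533 × 0.8265 = 1.267
(R_B − R_A)/R_A = 1.267 − 1 = 26.7%

26.7%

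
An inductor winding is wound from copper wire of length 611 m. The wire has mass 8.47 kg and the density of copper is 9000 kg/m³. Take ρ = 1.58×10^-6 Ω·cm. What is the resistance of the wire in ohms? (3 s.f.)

ρ = 1.58×10^-6 Ω·cm = 1.58×10^-8 Ω·m
A = m/(density·L) = 8.47/(9000×611) = 1.5403e-06 m²
R = ρL/A = (1.58×10^-8)(611)/(1.5403e-06) = 6.27 Ω

6.27 Ω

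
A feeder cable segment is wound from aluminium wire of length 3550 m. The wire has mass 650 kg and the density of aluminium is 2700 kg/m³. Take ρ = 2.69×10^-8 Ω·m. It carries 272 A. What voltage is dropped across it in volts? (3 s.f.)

383 V

A = m/(density·L) = 650/(2700×3550) = 6.7814e-05 m²
R = ρL/A = (2.69×10^-8)(3550)/(6.7814e-05) = 1.408 Ω
V = IR = 272 × 1.408 = 383 V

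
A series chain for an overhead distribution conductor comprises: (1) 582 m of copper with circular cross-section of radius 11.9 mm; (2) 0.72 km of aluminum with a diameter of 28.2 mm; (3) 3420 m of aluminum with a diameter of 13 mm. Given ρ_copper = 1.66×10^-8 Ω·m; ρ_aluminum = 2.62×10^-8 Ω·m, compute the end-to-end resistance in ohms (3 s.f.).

Seg 1: A = πr² = π(1.1900e-02 m)² = 4.449e-04 m²
R_1 = (1.66×10^-8)(582)/(4.449e-04) = 0.02172 Ω
Seg 2: A = π(d/2)² = π(1.4100e-02 m)² = 6.246e-04 m²
R_2 = (2.62×10^-8)(720)/(6.246e-04) = 0.0302 Ω
Seg 3: A = π(d/2)² = π(6.5000e-03 m)² = 1.327e-04 m²
R_3 = (2.62×10^-8)(3420)/(1.327e-04) = 0.6751 Ω
R_total = R_1 + R_2 + R_3 = 0.727 Ω

0.727 Ω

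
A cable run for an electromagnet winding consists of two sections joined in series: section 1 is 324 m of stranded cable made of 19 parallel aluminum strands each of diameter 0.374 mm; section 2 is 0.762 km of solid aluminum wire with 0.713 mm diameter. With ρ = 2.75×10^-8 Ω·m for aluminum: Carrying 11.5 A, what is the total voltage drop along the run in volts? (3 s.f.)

Section 1: A_strand = π(1.8700e-04)² = 1.099e-07 m²; R₁ = ρL/(N·A_s) = (2.75×10^-8)(324)/(19×1.099e-07) = 4.269 Ω
Section 2: A = π(d/2)² = π(3.5650e-04 m)² = 3.993e-07 m²
R₂ = (2.75×10^-8)(762)/(3.993e-07) = 52.48 Ω
R = R₁ + R₂ = 56.75 Ω
V = IR = 11.5 × 56.75 = 653 V

653 V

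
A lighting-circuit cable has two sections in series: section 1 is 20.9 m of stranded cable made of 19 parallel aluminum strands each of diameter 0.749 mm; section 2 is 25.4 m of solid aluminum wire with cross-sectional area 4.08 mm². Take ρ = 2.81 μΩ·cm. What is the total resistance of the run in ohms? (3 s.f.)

ρ = 2.81 μΩ·cm = 2.81×10^-8 Ω·m
Section 1: A_strand = π(3.7450e-04)² = 4.406e-07 m²; R₁ = ρL/(N·A_s) = (2.81×10^-8)(20.9)/(19×4.406e-07) = 0.07015 Ω
Section 2: A = 4.08 mm² = 4.080e-06 m²
R₂ = (2.81×10^-8)(25.4)/(4.080e-06) = 0.1749 Ω
R = R₁ + R₂ = 0.245 Ω

0.245 Ω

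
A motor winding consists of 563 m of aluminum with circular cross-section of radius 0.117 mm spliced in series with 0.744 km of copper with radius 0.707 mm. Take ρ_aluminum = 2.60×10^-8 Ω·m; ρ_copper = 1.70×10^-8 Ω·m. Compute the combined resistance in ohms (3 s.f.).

Segment 1: A = πr² = π(1.1700e-04 m)² = 4.301e-08 m²
R₁ = ρL/A = (2.60×10^-8)(563)/(4.301e-08) = 340.4 Ω
Segment 2: A = πr² = π(7.0700e-04 m)² = 1.570e-06 m²
R₂ = (1.70×10^-8)(744)/(1.570e-06) = 8.054 Ω
R = R₁ + R₂ = 348 Ω

348 Ω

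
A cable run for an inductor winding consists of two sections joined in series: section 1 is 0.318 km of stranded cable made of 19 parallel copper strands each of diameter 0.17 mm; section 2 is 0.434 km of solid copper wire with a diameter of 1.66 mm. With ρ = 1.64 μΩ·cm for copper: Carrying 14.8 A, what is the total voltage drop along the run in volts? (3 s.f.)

ρ = 1.64 μΩ·cm = 1.64×10^-8 Ω·m
Section 1: A_strand = π(8.5000e-05)² = 2.270e-08 m²; R₁ = ρL/(N·A_s) = (1.64×10^-8)(318)/(19×2.270e-08) = 12.09 Ω
Section 2: A = π(d/2)² = π(8.3000e-04 m)² = 2.164e-06 m²
R₂ = (1.64×10^-8)(434)/(2.164e-06) = 3.289 Ω
R = R₁ + R₂ = 15.38 Ω
V = IR = 14.8 × 15.38 = 228 V

228 V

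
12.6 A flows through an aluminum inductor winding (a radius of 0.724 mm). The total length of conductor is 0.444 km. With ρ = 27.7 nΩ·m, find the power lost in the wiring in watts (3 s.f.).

ρ = 27.7 nΩ·m = 2.77×10^-8 Ω·m
A = πr² = π(7.2400e-04 m)² = 1.647e-06 m²
R = ρL/A = (2.77×10^-8)(444)/(1.647e-06) = 7.469 Ω
P = I²R = (12.6)² × 7.469 = 1190 W

1190 W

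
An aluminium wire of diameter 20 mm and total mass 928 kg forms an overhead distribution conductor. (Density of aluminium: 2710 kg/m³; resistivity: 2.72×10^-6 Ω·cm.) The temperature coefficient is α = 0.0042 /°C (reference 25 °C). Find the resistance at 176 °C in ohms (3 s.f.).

0.154 Ω

ρ = 2.72×10^-6 Ω·cm = 2.72×10^-8 Ω·m
A = π(d/2)² = π(1.0000e-02 m)² = 3.1416e-04 m²
L = m/(density·A) = 928/(2710×3.1416e-04) = 1090 m
R = ρL/A = (2.72×10^-8)(1090)/(3.1416e-04) = 0.09437 Ω
R(176 °C) = 0.09437 × (1 + 0.0042×151) = 0.154 Ω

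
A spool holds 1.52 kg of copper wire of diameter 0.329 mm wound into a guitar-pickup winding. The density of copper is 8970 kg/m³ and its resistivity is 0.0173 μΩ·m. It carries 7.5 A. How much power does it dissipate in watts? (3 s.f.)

22800 W

ρ = 0.0173 μΩ·m = 1.73×10^-8 Ω·m
A = π(d/2)² = π(1.6450e-04 m)² = 8.5012e-08 m²
L = m/(density·A) = 1.52/(8970×8.5012e-08) = 1993 m
R = ρL/A = (1.73×10^-8)(1993)/(8.5012e-08) = 405.6 Ω
P = I²R = (7.5)² × 405.6 = 22800 W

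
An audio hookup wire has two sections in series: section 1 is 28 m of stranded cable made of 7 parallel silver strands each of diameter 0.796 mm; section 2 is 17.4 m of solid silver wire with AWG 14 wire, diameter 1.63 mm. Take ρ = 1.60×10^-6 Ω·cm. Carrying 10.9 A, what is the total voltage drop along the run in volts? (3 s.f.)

ρ = 1.60×10^-6 Ω·cm = 1.60×10^-8 Ω·m
Section 1: A_strand = π(3.9800e-04)² = 4.976e-07 m²; R₁ = ρL/(N·A_s) = (1.60×10^-8)(28)/(7×4.976e-07) = 0.1286 Ω
Section 2: A = π(1.63/2 mm)² = π(8.1500e-04 m)² = 2.087e-06 m²
R₂ = (1.60×10^-8)(17.4)/(2.087e-06) = 0.1334 Ω
R = R₁ + R₂ = 0.262 Ω
V = IR = 10.9 × 0.262 = 2.86 V

2.86 V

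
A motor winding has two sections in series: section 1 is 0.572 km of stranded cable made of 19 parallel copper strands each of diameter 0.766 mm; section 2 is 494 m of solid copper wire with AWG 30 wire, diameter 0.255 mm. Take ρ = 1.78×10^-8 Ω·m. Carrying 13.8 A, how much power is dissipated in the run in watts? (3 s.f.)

Section 1: A_strand = π(3.8300e-04)² = 4.608e-07 m²; R₁ = ρL/(N·A_s) = (1.78×10^-8)(572)/(19×4.608e-07) = 1.163 Ω
Section 2: A = π(0.255/2 mm)² = π(1.2750e-04 m)² = 5.107e-08 m²
R₂ = (1.78×10^-8)(494)/(5.107e-08) = 172.2 Ω
R = R₁ + R₂ = 173.3 Ω
P = I²R = (13.8)² × 173.3 = 33000 W

33000 W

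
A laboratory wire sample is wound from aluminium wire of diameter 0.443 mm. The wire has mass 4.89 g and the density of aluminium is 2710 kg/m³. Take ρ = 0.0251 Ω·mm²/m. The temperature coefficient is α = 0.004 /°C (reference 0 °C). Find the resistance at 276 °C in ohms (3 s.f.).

ρ = 0.0251 Ω·mm²/m = 2.51×10^-8 Ω·m
A = π(d/2)² = π(2.2150e-04 m)² = 1.5413e-07 m²
L = m/(density·A) = 0.00489/(2710×1.5413e-07) = 11.71 m
R = ρL/A = (2.51×10^-8)(11.71)/(1.5413e-07) = 1.906 Ω
R(276 °C) = 1.906 × (1 + 0.004×276) = 4.01 Ω

4.01 Ω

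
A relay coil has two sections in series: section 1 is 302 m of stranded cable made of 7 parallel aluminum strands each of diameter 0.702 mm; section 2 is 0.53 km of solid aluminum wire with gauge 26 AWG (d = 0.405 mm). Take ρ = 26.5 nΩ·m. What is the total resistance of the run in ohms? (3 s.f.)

112 Ω

ρ = 26.5 nΩ·m = 2.65×10^-8 Ω·m
Section 1: A_strand = π(3.5100e-04)² = 3.870e-07 m²; R₁ = ρL/(N·A_s) = (2.65×10^-8)(302)/(7×3.870e-07) = 2.954 Ω
Section 2: A = π(0.405/2 mm)² = π(2.0250e-04 m)² = 1.288e-07 m²
R₂ = (2.65×10^-8)(530)/(1.288e-07) = 109 Ω
R = R₁ + R₂ = 112 Ω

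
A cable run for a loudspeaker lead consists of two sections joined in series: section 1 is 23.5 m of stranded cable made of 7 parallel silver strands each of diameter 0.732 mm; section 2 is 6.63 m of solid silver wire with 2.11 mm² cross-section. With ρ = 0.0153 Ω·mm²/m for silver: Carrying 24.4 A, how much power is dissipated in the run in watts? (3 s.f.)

ρ = 0.0153 Ω·mm²/m = 1.53×10^-8 Ω·m
Section 1: A_strand = π(3.6600e-04)² = 4.208e-07 m²; R₁ = ρL/(N·A_s) = (1.53×10^-8)(23.5)/(7×4.208e-07) = 0.1221 Ω
Section 2: A = 2.11 mm² = 2.110e-06 m²
R₂ = (1.53×10^-8)(6.63)/(2.110e-06) = 0.04808 Ω
R = R₁ + R₂ = 0.1701 Ω
P = I²R = (24.4)² × 0.1701 = 101 W

101 W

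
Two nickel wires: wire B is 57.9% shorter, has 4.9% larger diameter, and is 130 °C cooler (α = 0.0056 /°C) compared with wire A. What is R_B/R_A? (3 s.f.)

0.104

R ∝ ρL/d² with ρ ∝ (1+αΔT), so R_B/R_A = (1 − 57.9/100) × (1 + 4.9/100)⁻² × (1 − 0.0056×130)
= 0.421 × 0.9088 × 0.272 = 0.104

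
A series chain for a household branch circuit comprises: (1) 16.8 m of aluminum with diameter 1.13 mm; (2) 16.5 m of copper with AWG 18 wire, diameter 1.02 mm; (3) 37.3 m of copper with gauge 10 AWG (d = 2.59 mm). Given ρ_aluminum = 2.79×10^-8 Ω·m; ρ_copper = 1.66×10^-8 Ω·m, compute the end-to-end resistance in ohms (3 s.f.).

Seg 1: A = π(d/2)² = π(5.6500e-04 m)² = 1.003e-06 m²
R_1 = (2.79×10^-8)(16.8)/(1.003e-06) = 0.4674 Ω
Seg 2: A = π(1.02/2 mm)² = π(5.1000e-04 m)² = 8.171e-07 m²
R_2 = (1.66×10^-8)(16.5)/(8.171e-07) = 0.3352 Ω
Seg 3: A = π(2.59/2 mm)² = π(1.2950e-03 m)² = 5.269e-06 m²
R_3 = (1.66×10^-8)(37.3)/(5.269e-06) = 0.1175 Ω
R_total = R_1 + R_2 + R_3 = 0.920 Ω

0.920 Ω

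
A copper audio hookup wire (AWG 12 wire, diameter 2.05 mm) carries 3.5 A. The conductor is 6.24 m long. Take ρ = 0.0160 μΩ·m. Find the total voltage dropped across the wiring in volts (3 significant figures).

ρ = 0.0160 μΩ·m = 1.60×10^-8 Ω·m
A = π(2.05/2 mm)² = π(1.0250e-03 m)² = 3.301e-06 m²
R = ρL/A = (1.60×10^-8)(6.24)/(3.301e-06) = 0.03025 Ω
V = IR = 3.5 × 0.03025 = 0.106 V

0.106 V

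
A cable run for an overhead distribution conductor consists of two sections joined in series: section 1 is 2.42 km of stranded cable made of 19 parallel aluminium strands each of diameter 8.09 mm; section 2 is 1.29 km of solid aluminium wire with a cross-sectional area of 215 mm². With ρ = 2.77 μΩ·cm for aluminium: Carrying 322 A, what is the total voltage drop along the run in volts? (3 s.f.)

ρ = 2.77 μΩ·cm = 2.77×10^-8 Ω·m
Section 1: A_strand = π(4.0450e-03)² = 5.140e-05 m²; R₁ = ρL/(N·A_s) = (2.77×10^-8)(2420)/(19×5.140e-05) = 0.06864 Ω
Section 2: A = 215 mm² = 2.150e-04 m²
R₂ = (2.77×10^-8)(1290)/(2.150e-04) = 0.1662 Ω
R = R₁ + R₂ = 0.2348 Ω
V = IR = 322 × 0.2348 = 75.6 V

75.6 V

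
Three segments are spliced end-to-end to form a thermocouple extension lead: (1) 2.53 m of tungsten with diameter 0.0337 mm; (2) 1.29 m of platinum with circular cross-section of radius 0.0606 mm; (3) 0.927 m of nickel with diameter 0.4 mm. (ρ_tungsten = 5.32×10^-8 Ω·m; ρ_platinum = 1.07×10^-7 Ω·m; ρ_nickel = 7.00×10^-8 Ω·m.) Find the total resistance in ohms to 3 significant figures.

Seg 1: A = π(d/2)² = π(1.6850e-05 m)² = 8.920e-10 m²
R_1 = (5.32×10^-8)(2.53)/(8.920e-10) = 150.9 Ω
Seg 2: A = πr² = π(6.0600e-05 m)² = 1.154e-08 m²
R_2 = (1.07×10^-7)(1.29)/(1.154e-08) = 11.96 Ω
Seg 3: A = π(d/2)² = π(2.0000e-04 m)² = 1.257e-07 m²
R_3 = (7.00×10^-8)(0.927)/(1.257e-07) = 0.5164 Ω
R_total = R_1 + R_2 + R_3 = 163 Ω

163 Ω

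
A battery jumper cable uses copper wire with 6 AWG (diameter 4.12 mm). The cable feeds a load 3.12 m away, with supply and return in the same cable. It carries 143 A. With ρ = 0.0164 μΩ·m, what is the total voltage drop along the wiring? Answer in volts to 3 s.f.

ρ = 0.0164 μΩ·m = 1.64×10^-8 Ω·m
A = π(4.12/2 mm)² = π(2.0600e-03 m)² = 1.333e-05 m²
Total conductor length (both ways) L = 2 × 3.12 = 6.24 m
R = ρL/A = (1.64×10^-8)(6.24)/(1.333e-05) = 0.007676 Ω
V = IR = 143 × 0.007676 = 1.10 V

1.10 V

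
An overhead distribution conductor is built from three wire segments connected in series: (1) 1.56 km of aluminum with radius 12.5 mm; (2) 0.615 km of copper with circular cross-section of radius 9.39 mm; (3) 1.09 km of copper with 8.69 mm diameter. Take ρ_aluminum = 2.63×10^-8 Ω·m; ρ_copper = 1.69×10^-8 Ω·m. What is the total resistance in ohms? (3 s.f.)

0.432 Ω

Seg 1: A = πr² = π(1.2500e-02 m)² = 4.909e-04 m²
R_1 = (2.63×10^-8)(1560)/(4.909e-04) = 0.08358 Ω
Seg 2: A = πr² = π(9.3900e-03 m)² = 2.770e-04 m²
R_2 = (1.69×10^-8)(615)/(2.770e-04) = 0.03752 Ω
Seg 3: A = π(d/2)² = π(4.3450e-03 m)² = 5.931e-05 m²
R_3 = (1.69×10^-8)(1090)/(5.931e-05) = 0.3106 Ω
R_total = R_1 + R_2 + R_3 = 0.432 Ω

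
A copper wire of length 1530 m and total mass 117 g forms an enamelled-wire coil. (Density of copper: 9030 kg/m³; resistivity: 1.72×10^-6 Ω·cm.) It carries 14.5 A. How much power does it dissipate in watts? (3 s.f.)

6.53×10^5 W

ρ = 1.72×10^-6 Ω·cm = 1.72×10^-8 Ω·m
A = m/(density·L) = 0.117/(9030×1530) = 8.4685e-09 m²
R = ρL/A = (1.72×10^-8)(1530)/(8.4685e-09) = 3108 Ω
P = I²R = (14.5)² × 3108 = 6.53×10^5 W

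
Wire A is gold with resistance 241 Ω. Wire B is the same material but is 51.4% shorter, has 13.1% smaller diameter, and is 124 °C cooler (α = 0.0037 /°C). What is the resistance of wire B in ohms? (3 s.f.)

83.9 Ω

R ∝ ρL/d² with ρ ∝ (1+αΔT), so R_B/R_A = (1 − 51.4/100) × (1 − 13.1/100)⁻² × (1 − 0.0037×124)
= 0.486 × 1.324 × 0.5412 = 0.3483
R_B = 0.3483 × 241 = 83.9 Ω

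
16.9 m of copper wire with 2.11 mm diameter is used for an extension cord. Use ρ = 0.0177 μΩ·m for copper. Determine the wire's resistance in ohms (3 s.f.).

ρ = 0.0177 μΩ·m = 1.77×10^-8 Ω·m
A = π(d/2)² = π(1.0550e-03 m)² = 3.497e-06 m²
R = ρL/A = (1.77×10^-8)(16.9 m)/(3.497e-06 m²) = 0.0855 Ω

0.0855 Ω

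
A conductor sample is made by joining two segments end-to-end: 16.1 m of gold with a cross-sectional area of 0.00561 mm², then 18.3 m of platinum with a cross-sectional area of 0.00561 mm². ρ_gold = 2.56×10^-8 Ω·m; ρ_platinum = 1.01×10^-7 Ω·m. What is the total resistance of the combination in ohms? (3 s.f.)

Segment 1: A = 0.00561 mm² = 5.610e-09 m²
R₁ = ρL/A = (2.56×10^-8)(16.1)/(5.610e-09) = 73.47 Ω
R₂ = (1.01×10^-7)(18.3)/(5.610e-09) = 329.5 Ω
R = R₁ + R₂ = 403 Ω

403 Ω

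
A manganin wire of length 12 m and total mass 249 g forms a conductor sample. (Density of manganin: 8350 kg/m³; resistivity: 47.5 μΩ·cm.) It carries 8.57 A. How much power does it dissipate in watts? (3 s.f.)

168 W

ρ = 47.5 μΩ·cm = 4.75×10^-7 Ω·m
A = m/(density·L) = 0.249/(8350×12) = 2.4850e-06 m²
R = ρL/A = (4.75×10^-7)(12)/(2.4850e-06) = 2.294 Ω
P = I²R = (8.57)² × 2.294 = 168 W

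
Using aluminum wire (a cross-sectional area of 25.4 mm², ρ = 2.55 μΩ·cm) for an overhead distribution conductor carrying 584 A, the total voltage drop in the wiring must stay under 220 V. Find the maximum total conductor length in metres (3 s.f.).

ρ = 2.55 μΩ·cm = 2.55×10^-8 Ω·m
A = 25.4 mm² = 2.540e-05 m²
L_max = V_max·A/(1·ρI) = (220)(2.540e-05)/(2.55×10^-8×584) = 375 m

375 m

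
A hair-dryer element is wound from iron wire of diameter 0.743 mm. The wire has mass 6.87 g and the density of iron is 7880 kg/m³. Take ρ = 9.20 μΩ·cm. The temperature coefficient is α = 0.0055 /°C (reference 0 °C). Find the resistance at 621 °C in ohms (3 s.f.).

1.88 Ω

ρ = 9.20 μΩ·cm = 9.20×10^-8 Ω·m
A = π(d/2)² = π(3.7150e-04 m)² = 4.3358e-07 m²
L = m/(density·A) = 0.00687/(7880×4.3358e-07) = 2.011 m
R = ρL/A = (9.20×10^-8)(2.011)/(4.3358e-07) = 0.4267 Ω
R(621 °C) = 0.4267 × (1 + 0.0055×621) = 1.88 Ω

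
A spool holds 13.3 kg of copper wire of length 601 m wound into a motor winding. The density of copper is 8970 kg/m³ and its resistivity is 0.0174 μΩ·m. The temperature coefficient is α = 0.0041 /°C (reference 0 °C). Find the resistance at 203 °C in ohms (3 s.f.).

7.77 Ω

ρ = 0.0174 μΩ·m = 1.74×10^-8 Ω·m
A = m/(density·L) = 13.3/(8970×601) = 2.4671e-06 m²
R = ρL/A = (1.74×10^-8)(601)/(2.4671e-06) = 4.239 Ω
R(203 °C) = 4.239 × (1 + 0.0041×203) = 7.77 Ω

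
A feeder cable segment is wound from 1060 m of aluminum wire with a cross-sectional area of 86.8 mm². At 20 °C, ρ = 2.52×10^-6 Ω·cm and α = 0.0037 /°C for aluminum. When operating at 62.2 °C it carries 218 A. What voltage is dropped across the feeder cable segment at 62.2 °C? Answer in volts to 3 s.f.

ρ = 2.52×10^-6 Ω·cm = 2.52×10^-8 Ω·m
A = 86.8 mm² = 8.680e-05 m²
R₍20₎ = ρL/A = (2.52×10^-8)(1060)/(8.680e-05) = 0.3077 Ω
R₍62.2₎ = R₍20₎(1 + αΔT) = 0.3077 × (1 + 0.0037×42.2) = 0.3558 Ω
V = IR = 218 × 0.3558 = 77.6 V

77.6 V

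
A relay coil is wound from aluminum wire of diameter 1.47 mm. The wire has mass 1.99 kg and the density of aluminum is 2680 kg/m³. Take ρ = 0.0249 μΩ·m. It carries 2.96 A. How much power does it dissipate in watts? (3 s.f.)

ρ = 0.0249 μΩ·m = 2.49×10^-8 Ω·m
A = π(d/2)² = π(7.3500e-04 m)² = 1.6972e-06 m²
L = m/(density·A) = 1.99/(2680×1.6972e-06) = 437.5 m
R = ρL/A = (2.49×10^-8)(437.5)/(1.6972e-06) = 6.419 Ω
P = I²R = (2.96)² × 6.419 = 56.2 W

56.2 W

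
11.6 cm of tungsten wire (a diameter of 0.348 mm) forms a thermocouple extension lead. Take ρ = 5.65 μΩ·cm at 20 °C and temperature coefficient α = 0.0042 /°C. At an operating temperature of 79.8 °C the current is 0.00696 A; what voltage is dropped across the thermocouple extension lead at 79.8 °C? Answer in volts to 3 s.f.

ρ = 5.65 μΩ·cm = 5.65×10^-8 Ω·m
A = π(d/2)² = π(1.7400e-04 m)² = 9.511e-08 m²
R₍20₎ = ρL/A = (5.65×10^-8)(0.116)/(9.511e-08) = 0.06891 Ω
R₍79.8₎ = R₍20₎(1 + αΔT) = 0.06891 × (1 + 0.0042×59.8) = 0.08621 Ω
V = IR = 0.00696 × 0.08621 = 6.00×10^-4 V

6.00×10^-4 V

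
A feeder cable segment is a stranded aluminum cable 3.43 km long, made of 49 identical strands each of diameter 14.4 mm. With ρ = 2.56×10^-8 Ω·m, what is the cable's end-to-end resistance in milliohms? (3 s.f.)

A_strand = π(7.2000e-03 m)² = 1.629e-04 m²
R_strand = ρL/A = (2.56×10^-8)(3430)/(1.629e-04) = 0.5392 Ω
R_total = R_strand/N = 0.5392/49 = 11.0 mΩ

11.0 mΩ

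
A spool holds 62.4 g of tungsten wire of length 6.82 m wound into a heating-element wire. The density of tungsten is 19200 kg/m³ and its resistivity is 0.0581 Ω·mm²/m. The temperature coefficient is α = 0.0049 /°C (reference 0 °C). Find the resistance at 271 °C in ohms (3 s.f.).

1.94 Ω

ρ = 0.0581 Ω·mm²/m = 5.81×10^-8 Ω·m
A = m/(density·L) = 0.0624/(19200×6.82) = 4.7654e-07 m²
R = ρL/A = (5.81×10^-8)(6.82)/(4.7654e-07) = 0.8315 Ω
R(271 °C) = 0.8315 × (1 + 0.0049×271) = 1.94 Ω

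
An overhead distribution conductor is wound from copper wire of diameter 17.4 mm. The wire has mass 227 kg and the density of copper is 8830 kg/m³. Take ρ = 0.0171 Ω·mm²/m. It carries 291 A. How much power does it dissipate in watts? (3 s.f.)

ρ = 0.0171 Ω·mm²/m = 1.71×10^-8 Ω·m
A = π(d/2)² = π(8.7000e-03 m)² = 2.3779e-04 m²
L = m/(density·A) = 227/(8830×2.3779e-04) = 108.1 m
R = ρL/A = (1.71×10^-8)(108.1)/(2.3779e-04) = 0.007775 Ω
P = I²R = (291)² × 0.007775 = 658 W

658 W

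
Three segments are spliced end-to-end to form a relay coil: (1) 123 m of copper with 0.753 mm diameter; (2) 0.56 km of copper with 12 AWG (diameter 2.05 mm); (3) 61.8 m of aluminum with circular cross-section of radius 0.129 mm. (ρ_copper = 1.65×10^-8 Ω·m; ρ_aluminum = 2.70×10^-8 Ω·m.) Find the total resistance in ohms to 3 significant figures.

39.3 Ω

Seg 1: A = π(d/2)² = π(3.7650e-04 m)² = 4.453e-07 m²
R_1 = (1.65×10^-8)(123)/(4.453e-07) = 4.557 Ω
Seg 2: A = π(2.05/2 mm)² = π(1.0250e-03 m)² = 3.301e-06 m²
R_2 = (1.65×10^-8)(560)/(3.301e-06) = 2.799 Ω
Seg 3: A = πr² = π(1.2900e-04 m)² = 5.228e-08 m²
R_3 = (2.70×10^-8)(61.8)/(5.228e-08) = 31.92 Ω
R_total = R_1 + R_2 + R_3 = 39.3 Ω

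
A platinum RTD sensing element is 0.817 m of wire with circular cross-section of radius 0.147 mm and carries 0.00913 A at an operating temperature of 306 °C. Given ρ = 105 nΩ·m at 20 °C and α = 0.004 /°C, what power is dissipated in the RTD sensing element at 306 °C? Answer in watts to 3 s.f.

2.26×10^-4 W

ρ = 105 nΩ·m = 1.05×10^-7 Ω·m
A = πr² = π(1.4700e-04 m)² = 6.789e-08 m²
R₍20₎ = ρL/A = (1.05×10^-7)(0.817)/(6.789e-08) = 1.264 Ω
R₍306₎ = R₍20₎(1 + αΔT) = 1.264 × (1 + 0.004×286) = 2.709 Ω
P = I²R = (0.00913)² × 2.709 = 2.26×10^-4 W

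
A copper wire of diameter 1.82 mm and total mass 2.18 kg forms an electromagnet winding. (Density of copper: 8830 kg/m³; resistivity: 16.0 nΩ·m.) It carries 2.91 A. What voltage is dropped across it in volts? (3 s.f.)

1.70 V

ρ = 16.0 nΩ·m = 1.60×10^-8 Ω·m
A = π(d/2)² = π(9.1000e-04 m)² = 2.6016e-06 m²
L = m/(density·A) = 2.18/(8830×2.6016e-06) = 94.9 m
R = ρL/A = (1.60×10^-8)(94.9)/(2.6016e-06) = 0.5836 Ω
V = IR = 2.91 × 0.5836 = 1.70 V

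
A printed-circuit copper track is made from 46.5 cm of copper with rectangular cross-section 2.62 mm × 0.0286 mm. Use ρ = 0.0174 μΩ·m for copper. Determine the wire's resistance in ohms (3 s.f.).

ρ = 0.0174 μΩ·m = 1.74×10^-8 Ω·m
A = 2.62 × 0.0286 mm² = 0.0749 mm² = 7.493e-08 m²
R = ρL/A = (1.74×10^-8)(0.465 m)/(7.493e-08 m²) = 0.108 Ω

0.108 Ω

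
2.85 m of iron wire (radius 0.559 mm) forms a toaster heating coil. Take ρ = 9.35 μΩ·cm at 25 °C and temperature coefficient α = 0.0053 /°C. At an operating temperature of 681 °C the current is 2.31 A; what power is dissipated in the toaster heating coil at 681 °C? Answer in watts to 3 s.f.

ρ = 9.35 μΩ·cm = 9.35×10^-8 Ω·m
A = πr² = π(5.5900e-04 m)² = 9.817e-07 m²
R₍25₎ = ρL/A = (9.35×10^-8)(2.85)/(9.817e-07) = 0.2714 Ω
R₍681₎ = R₍25₎(1 + αΔT) = 0.2714 × (1 + 0.0053×656) = 1.215 Ω
P = I²R = (2.31)² × 1.215 = 6.48 W

6.48 W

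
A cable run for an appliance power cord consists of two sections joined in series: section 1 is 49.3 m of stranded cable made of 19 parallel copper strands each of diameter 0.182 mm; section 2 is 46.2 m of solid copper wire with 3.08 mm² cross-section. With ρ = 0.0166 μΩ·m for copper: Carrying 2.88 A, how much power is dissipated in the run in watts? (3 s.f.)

ρ = 0.0166 μΩ·m = 1.66×10^-8 Ω·m
Section 1: A_strand = π(9.1000e-05)² = 2.602e-08 m²; R₁ = ρL/(N·A_s) = (1.66×10^-8)(49.3)/(19×2.602e-08) = 1.656 Ω
Section 2: A = 3.08 mm² = 3.080e-06 m²
R₂ = (1.66×10^-8)(46.2)/(3.080e-06) = 0.249 Ω
R = R₁ + R₂ = 1.905 Ω
P = I²R = (2.88)² × 1.905 = 15.8 W

15.8 W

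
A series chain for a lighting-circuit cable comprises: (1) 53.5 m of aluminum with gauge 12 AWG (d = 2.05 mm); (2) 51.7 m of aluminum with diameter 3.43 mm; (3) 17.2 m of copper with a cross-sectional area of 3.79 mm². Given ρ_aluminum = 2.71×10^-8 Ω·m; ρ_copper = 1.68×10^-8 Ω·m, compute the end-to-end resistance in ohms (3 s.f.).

0.667 Ω

Seg 1: A = π(2.05/2 mm)² = π(1.0250e-03 m)² = 3.301e-06 m²
R_1 = (2.71×10^-8)(53.5)/(3.301e-06) = 0.4393 Ω
Seg 2: A = π(d/2)² = π(1.7150e-03 m)² = 9.240e-06 m²
R_2 = (2.71×10^-8)(51.7)/(9.240e-06) = 0.1516 Ω
Seg 3: A = 3.79 mm² = 3.790e-06 m²
R_3 = (1.68×10^-8)(17.2)/(3.790e-06) = 0.07624 Ω
R_total = R_1 + R_2 + R_3 = 0.667 Ω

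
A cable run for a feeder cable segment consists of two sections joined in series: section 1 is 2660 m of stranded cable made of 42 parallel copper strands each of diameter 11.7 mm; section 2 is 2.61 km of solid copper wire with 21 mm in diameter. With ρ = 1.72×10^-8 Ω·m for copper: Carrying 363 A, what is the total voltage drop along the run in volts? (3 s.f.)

50.7 V

Section 1: A_strand = π(5.8500e-03)² = 1.075e-04 m²; R₁ = ρL/(N·A_s) = (1.72×10^-8)(2660)/(42×1.075e-04) = 0.01013 Ω
Section 2: A = π(d/2)² = π(1.0500e-02 m)² = 3.464e-04 m²
R₂ = (1.72×10^-8)(2610)/(3.464e-04) = 0.1296 Ω
R = R₁ + R₂ = 0.1397 Ω
V = IR = 363 × 0.1397 = 50.7 V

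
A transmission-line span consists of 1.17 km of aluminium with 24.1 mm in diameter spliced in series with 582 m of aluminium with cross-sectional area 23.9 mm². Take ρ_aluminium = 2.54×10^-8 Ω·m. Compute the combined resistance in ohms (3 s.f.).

0.684 Ω

Segment 1: A = π(d/2)² = π(1.2050e-02 m)² = 4.562e-04 m²
R₁ = ρL/A = (2.54×10^-8)(1170)/(4.562e-04) = 0.06515 Ω
Segment 2: A = 23.9 mm² = 2.390e-05 m²
R₂ = (2.54×10^-8)(582)/(2.390e-05) = 0.6185 Ω
R = R₁ + R₂ = 0.684 Ω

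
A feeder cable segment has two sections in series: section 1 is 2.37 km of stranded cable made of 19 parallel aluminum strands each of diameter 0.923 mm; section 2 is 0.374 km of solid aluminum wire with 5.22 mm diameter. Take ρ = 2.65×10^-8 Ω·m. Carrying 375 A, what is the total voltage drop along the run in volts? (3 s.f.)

2030 V

Section 1: A_strand = π(4.6150e-04)² = 6.691e-07 m²; R₁ = ρL/(N·A_s) = (2.65×10^-8)(2370)/(19×6.691e-07) = 4.94 Ω
Section 2: A = π(d/2)² = π(2.6100e-03 m)² = 2.140e-05 m²
R₂ = (2.65×10^-8)(374)/(2.140e-05) = 0.4631 Ω
R = R₁ + R₂ = 5.403 Ω
V = IR = 375 × 5.403 = 2030 V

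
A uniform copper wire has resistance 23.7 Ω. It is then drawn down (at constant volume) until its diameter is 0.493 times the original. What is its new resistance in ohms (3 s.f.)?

401 Ω

Volume constant ⇒ L' = L/r² with r = 0.493. R' = ρL'/A' = ρ(L/r²)/(πr²d₀²/4) = R/r⁴.
R' = 16.93 × 23.7 = 401 Ω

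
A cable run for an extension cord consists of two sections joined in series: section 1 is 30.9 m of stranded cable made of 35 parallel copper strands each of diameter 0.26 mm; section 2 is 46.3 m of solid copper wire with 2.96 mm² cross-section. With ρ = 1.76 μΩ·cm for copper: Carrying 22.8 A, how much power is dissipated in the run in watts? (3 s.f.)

295 W

ρ = 1.76 μΩ·cm = 1.76×10^-8 Ω·m
Section 1: A_strand = π(1.3000e-04)² = 5.309e-08 m²; R₁ = ρL/(N·A_s) = (1.76×10^-8)(30.9)/(35×5.309e-08) = 0.2927 Ω
Section 2: A = 2.96 mm² = 2.960e-06 m²
R₂ = (1.76×10^-8)(46.3)/(2.960e-06) = 0.2753 Ω
R = R₁ + R₂ = 0.568 Ω
P = I²R = (22.8)² × 0.568 = 295 W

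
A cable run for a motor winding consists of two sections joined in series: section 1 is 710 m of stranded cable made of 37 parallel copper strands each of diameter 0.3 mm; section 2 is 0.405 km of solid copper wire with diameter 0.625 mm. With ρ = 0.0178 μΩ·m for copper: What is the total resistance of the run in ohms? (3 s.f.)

28.3 Ω

ρ = 0.0178 μΩ·m = 1.78×10^-8 Ω·m
Section 1: A_strand = π(1.5000e-04)² = 7.069e-08 m²; R₁ = ρL/(N·A_s) = (1.78×10^-8)(710)/(37×7.069e-08) = 4.832 Ω
Section 2: A = π(d/2)² = π(3.1250e-04 m)² = 3.068e-07 m²
R₂ = (1.78×10^-8)(405)/(3.068e-07) = 23.5 Ω
R = R₁ + R₂ = 28.3 Ω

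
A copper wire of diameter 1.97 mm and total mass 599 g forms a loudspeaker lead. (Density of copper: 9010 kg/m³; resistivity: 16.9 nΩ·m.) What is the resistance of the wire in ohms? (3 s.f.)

0.121 Ω

ρ = 16.9 nΩ·m = 1.69×10^-8 Ω·m
A = π(d/2)² = π(9.8500e-04 m)² = 3.0481e-06 m²
L = m/(density·A) = 0.599/(9010×3.0481e-06) = 21.81 m
R = ρL/A = (1.69×10^-8)(21.81)/(3.0481e-06) = 0.121 Ω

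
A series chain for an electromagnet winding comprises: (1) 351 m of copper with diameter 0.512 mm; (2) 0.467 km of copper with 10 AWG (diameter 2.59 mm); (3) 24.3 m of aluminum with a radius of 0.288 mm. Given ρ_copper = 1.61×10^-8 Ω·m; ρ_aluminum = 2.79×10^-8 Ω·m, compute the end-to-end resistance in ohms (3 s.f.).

Seg 1: A = π(d/2)² = π(2.5600e-04 m)² = 2.059e-07 m²
R_1 = (1.61×10^-8)(351)/(2.059e-07) = 27.45 Ω
Seg 2: A = π(2.59/2 mm)² = π(1.2950e-03 m)² = 5.269e-06 m²
R_2 = (1.61×10^-8)(467)/(5.269e-06) = 1.427 Ω
Seg 3: A = πr² = π(2.8800e-04 m)² = 2.606e-07 m²
R_3 = (2.79×10^-8)(24.3)/(2.606e-07) = 2.602 Ω
R_total = R_1 + R_2 + R_3 = 31.5 Ω

31.5 Ω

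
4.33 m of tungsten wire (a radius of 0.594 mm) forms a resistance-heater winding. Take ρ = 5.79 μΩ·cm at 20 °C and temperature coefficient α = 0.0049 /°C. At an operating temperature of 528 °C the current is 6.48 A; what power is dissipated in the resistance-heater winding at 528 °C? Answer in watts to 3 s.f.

ρ = 5.79 μΩ·cm = 5.79×10^-8 Ω·m
A = πr² = π(5.9400e-04 m)² = 1.108e-06 m²
R₍20₎ = ρL/A = (5.79×10^-8)(4.33)/(1.108e-06) = 0.2262 Ω
R₍528₎ = R₍20₎(1 + αΔT) = 0.2262 × (1 + 0.0049×508) = 0.7892 Ω
P = I²R = (6.48)² × 0.7892 = 33.1 W

33.1 W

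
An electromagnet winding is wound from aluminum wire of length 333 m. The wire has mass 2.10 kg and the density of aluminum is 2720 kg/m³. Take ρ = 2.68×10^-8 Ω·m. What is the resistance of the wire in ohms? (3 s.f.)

A = m/(density·L) = 2.1/(2720×333) = 2.3185e-06 m²
R = ρL/A = (2.68×10^-8)(333)/(2.3185e-06) = 3.85 Ω

3.85 Ω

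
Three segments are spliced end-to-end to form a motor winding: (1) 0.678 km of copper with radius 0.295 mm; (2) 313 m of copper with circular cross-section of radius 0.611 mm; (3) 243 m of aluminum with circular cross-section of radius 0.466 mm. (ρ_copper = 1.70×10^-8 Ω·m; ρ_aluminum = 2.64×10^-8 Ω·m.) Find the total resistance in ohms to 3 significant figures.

Seg 1: A = πr² = π(2.9500e-04 m)² = 2.734e-07 m²
R_1 = (1.70×10^-8)(678)/(2.734e-07) = 42.16 Ω
Seg 2: A = πr² = π(6.1100e-04 m)² = 1.173e-06 m²
R_2 = (1.70×10^-8)(313)/(1.173e-06) = 4.537 Ω
Seg 3: A = πr² = π(4.6600e-04 m)² = 6.822e-07 m²
R_3 = (2.64×10^-8)(243)/(6.822e-07) = 9.403 Ω
R_total = R_1 + R_2 + R_3 = 56.1 Ω

56.1 Ω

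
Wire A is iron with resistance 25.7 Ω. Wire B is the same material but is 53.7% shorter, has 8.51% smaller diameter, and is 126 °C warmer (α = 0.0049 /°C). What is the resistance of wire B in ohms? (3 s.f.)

R ∝ ρL/d² with ρ ∝ (1+αΔT), so R_B/R_A = (1 − 53.7/100) × (1 − 8.51/100)⁻² × (1 + 0.0049×126)
= 0.463 × 1.195 × 1.617 = 0.8946
R_B = 0.8946 × 25.7 = 23.0 Ω

23.0 Ω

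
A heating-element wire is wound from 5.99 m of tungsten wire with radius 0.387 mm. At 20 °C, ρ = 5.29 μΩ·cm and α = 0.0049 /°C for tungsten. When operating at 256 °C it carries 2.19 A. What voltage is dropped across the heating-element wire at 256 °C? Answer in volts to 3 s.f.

3.18 V

ρ = 5.29 μΩ·cm = 5.29×10^-8 Ω·m
A = πr² = π(3.8700e-04 m)² = 4.705e-07 m²
R₍20₎ = ρL/A = (5.29×10^-8)(5.99)/(4.705e-07) = 0.6735 Ω
R₍256₎ = R₍20₎(1 + αΔT) = 0.6735 × (1 + 0.0049×236) = 1.452 Ω
V = IR = 2.19 × 1.452 = 3.18 V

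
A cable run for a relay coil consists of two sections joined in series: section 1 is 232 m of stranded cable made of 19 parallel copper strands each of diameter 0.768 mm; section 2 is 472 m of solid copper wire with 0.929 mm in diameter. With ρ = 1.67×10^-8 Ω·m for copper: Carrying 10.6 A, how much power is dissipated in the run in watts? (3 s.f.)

1360 W

Section 1: A_strand = π(3.8400e-04)² = 4.632e-07 m²; R₁ = ρL/(N·A_s) = (1.67×10^-8)(232)/(19×4.632e-07) = 0.4402 Ω
Section 2: A = π(d/2)² = π(4.6450e-04 m)² = 6.778e-07 m²
R₂ = (1.67×10^-8)(472)/(6.778e-07) = 11.63 Ω
R = R₁ + R₂ = 12.07 Ω
P = I²R = (10.6)² × 12.07 = 1360 W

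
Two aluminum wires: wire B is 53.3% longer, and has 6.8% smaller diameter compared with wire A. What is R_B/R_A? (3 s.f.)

1.76

R ∝ L/d², so R_B/R_A = (1 + 53.3/100) × (1 − 6.8/100)⁻²
= 1.533 × 1.151 = 1.76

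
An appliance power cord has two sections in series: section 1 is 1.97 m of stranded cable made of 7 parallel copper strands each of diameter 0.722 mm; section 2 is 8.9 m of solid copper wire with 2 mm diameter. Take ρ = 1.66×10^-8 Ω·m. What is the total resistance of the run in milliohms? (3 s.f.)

58.4 mΩ

Section 1: A_strand = π(3.6100e-04)² = 4.094e-07 m²; R₁ = ρL/(N·A_s) = (1.66×10^-8)(1.97)/(7×4.094e-07) = 0.01141 Ω
Section 2: A = π(d/2)² = π(1.0000e-03 m)² = 3.142e-06 m²
R₂ = (1.66×10^-8)(8.9)/(3.142e-06) = 0.04703 Ω
R = R₁ + R₂ = 58.4 mΩ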